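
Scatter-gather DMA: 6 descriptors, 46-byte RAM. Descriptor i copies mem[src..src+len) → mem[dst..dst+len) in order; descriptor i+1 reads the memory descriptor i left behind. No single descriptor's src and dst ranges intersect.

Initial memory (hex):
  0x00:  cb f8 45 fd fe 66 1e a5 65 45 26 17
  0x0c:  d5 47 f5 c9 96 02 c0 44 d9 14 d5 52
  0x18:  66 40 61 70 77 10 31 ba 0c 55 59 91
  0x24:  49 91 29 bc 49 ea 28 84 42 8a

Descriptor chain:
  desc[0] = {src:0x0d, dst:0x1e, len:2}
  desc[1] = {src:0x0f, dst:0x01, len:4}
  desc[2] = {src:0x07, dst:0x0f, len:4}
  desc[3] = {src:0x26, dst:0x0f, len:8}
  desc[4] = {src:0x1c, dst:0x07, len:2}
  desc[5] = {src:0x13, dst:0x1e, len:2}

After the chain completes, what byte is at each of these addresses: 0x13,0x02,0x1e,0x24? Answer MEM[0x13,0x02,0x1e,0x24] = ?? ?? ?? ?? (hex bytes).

  after D0: wrote 2B at 0x1e = 47f5
  after D1: wrote 4B at 0x01 = c99602c0
  after D2: wrote 4B at 0x0f = a5654526
  after D3: wrote 8B at 0x0f = 29bc49ea2884428a
  after D4: wrote 2B at 0x07 = 7710
  after D5: wrote 2B at 0x1e = 2884
query mem[0x13]=0x28, mem[0x02]=0x96, mem[0x1e]=0x28, mem[0x24]=0x49

MEM[0x13,0x02,0x1e,0x24] = 28 96 28 49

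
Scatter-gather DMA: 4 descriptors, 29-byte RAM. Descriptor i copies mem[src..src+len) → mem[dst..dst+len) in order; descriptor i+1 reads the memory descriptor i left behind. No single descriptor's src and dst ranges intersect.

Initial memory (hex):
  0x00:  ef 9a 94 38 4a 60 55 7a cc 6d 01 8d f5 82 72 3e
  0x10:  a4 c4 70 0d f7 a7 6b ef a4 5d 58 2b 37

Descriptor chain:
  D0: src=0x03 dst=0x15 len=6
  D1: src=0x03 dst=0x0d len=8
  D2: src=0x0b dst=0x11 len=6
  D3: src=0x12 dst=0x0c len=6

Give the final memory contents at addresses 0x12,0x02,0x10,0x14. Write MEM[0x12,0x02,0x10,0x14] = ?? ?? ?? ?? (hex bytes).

MEM[0x12,0x02,0x10,0x14] = f5 94 55 4a

  after D0: wrote 6B at 0x15 = 384a60557acc
  after D1: wrote 8B at 0x0d = 384a60557acc6d01
  after D2: wrote 6B at 0x11 = 8df5384a6055
  after D3: wrote 6B at 0x0c = f5384a605560
query mem[0x12]=0xf5, mem[0x02]=0x94, mem[0x10]=0x55, mem[0x14]=0x4a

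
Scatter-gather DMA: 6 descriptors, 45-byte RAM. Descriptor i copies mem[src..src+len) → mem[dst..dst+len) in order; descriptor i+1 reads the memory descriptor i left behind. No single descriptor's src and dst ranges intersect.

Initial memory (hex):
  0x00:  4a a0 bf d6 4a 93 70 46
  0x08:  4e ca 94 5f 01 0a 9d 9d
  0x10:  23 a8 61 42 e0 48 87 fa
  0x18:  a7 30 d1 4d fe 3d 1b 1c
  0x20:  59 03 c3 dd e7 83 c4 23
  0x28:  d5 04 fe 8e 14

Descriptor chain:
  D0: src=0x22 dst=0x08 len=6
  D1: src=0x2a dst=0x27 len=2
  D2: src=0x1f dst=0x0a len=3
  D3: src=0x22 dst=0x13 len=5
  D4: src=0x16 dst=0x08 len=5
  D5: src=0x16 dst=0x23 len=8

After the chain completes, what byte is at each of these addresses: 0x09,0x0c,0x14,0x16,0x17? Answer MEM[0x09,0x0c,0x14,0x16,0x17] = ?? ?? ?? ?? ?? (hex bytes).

  after D0: wrote 6B at 0x08 = c3dde783c423
  after D1: wrote 2B at 0x27 = fe8e
  after D2: wrote 3B at 0x0a = 1c5903
  after D3: wrote 5B at 0x13 = c3dde783c4
  after D4: wrote 5B at 0x08 = 83c4a730d1
  after D5: wrote 8B at 0x23 = 83c4a730d14dfe3d
query mem[0x09]=0xc4, mem[0x0c]=0xd1, mem[0x14]=0xdd, mem[0x16]=0x83, mem[0x17]=0xc4

MEM[0x09,0x0c,0x14,0x16,0x17] = c4 d1 dd 83 c4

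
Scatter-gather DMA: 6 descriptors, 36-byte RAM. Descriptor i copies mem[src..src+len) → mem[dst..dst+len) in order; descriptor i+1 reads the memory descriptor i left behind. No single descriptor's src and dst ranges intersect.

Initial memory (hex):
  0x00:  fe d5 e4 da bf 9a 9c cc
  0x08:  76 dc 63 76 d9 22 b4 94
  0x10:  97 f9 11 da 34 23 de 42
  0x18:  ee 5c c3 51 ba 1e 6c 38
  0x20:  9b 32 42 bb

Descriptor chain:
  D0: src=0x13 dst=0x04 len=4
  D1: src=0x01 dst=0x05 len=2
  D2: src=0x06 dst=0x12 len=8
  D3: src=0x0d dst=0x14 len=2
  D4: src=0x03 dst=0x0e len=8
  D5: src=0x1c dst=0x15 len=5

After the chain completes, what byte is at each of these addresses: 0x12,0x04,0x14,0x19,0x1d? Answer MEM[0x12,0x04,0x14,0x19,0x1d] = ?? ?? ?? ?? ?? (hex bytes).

#0 dst[0x04+4] := {0xda,0x34,0x23,0xde}
#1 dst[0x05+2] := {0xd5,0xe4}
#2 dst[0x12+8] := {0xe4,0xde,0x76,0xdc,0x63,0x76,0xd9,0x22}
#3 dst[0x14+2] := {0x22,0xb4}
#4 dst[0x0e+8] := {0xda,0xda,0xd5,0xe4,0xde,0x76,0xdc,0x63}
#5 dst[0x15+5] := {0xba,0x1e,0x6c,0x38,0x9b}
query mem[0x12]=0xde, mem[0x04]=0xda, mem[0x14]=0xdc, mem[0x19]=0x9b, mem[0x1d]=0x1e

MEM[0x12,0x04,0x14,0x19,0x1d] = de da dc 9b 1e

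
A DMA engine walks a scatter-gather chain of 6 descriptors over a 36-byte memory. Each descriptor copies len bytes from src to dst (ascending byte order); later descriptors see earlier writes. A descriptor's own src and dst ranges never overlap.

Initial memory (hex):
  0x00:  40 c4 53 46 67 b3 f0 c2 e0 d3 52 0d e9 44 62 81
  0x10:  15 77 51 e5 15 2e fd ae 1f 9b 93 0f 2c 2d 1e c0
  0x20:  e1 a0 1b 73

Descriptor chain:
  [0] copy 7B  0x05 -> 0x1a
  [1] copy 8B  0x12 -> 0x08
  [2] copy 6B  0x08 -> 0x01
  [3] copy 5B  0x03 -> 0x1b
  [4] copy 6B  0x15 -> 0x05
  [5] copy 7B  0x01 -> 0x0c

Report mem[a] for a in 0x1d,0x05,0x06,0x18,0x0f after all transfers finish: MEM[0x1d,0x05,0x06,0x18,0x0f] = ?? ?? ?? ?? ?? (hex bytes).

MEM[0x1d,0x05,0x06,0x18,0x0f] = fd 2e fd 1f 2e

D0: mem[0x1a..0x20] <- [b3 f0 c2 e0 d3 52 0d]
D1: mem[0x08..0x0f] <- [51 e5 15 2e fd ae 1f 9b]
D2: mem[0x01..0x06] <- [51 e5 15 2e fd ae]
D3: mem[0x1b..0x1f] <- [15 2e fd ae c2]
D4: mem[0x05..0x0a] <- [2e fd ae 1f 9b b3]
D5: mem[0x0c..0x12] <- [51 e5 15 2e 2e fd ae]
query mem[0x1d]=0xfd, mem[0x05]=0x2e, mem[0x06]=0xfd, mem[0x18]=0x1f, mem[0x0f]=0x2e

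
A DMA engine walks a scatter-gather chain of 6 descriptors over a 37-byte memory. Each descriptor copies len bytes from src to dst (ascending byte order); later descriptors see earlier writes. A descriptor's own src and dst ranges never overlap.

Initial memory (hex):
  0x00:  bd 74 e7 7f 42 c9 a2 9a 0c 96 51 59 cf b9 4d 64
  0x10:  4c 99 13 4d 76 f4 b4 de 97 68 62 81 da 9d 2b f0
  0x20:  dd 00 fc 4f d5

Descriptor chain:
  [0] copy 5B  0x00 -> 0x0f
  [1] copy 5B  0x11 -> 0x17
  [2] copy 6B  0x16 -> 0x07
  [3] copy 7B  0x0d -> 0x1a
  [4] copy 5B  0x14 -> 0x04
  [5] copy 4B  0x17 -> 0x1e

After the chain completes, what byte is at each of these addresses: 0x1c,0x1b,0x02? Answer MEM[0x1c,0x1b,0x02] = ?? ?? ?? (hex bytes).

MEM[0x1c,0x1b,0x02] = bd 4d e7

  after D0: wrote 5B at 0x0f = bd74e77f42
  after D1: wrote 5B at 0x17 = e77f4276f4
  after D2: wrote 6B at 0x07 = b4e77f4276f4
  after D3: wrote 7B at 0x1a = b94dbd74e77f42
  after D4: wrote 5B at 0x04 = 76f4b4e77f
  after D5: wrote 4B at 0x1e = e77f42b9
query mem[0x1c]=0xbd, mem[0x1b]=0x4d, mem[0x02]=0xe7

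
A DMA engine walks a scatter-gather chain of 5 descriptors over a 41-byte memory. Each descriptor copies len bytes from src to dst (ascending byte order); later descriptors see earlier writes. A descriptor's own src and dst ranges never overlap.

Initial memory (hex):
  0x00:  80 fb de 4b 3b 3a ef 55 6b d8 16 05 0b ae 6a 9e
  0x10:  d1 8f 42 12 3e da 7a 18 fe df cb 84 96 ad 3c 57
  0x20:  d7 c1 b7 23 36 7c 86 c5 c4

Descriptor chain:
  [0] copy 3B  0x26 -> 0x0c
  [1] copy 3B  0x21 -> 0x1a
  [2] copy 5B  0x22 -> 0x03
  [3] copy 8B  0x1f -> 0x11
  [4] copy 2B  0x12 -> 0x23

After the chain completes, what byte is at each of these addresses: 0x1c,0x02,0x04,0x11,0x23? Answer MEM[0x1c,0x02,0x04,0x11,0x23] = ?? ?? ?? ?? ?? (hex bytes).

MEM[0x1c,0x02,0x04,0x11,0x23] = 23 de 23 57 d7

[0] 0x26->0x0c len=3 : 86 c5 c4
[1] 0x21->0x1a len=3 : c1 b7 23
[2] 0x22->0x03 len=5 : b7 23 36 7c 86
[3] 0x1f->0x11 len=8 : 57 d7 c1 b7 23 36 7c 86
[4] 0x12->0x23 len=2 : d7 c1
query mem[0x1c]=0x23, mem[0x02]=0xde, mem[0x04]=0x23, mem[0x11]=0x57, mem[0x23]=0xd7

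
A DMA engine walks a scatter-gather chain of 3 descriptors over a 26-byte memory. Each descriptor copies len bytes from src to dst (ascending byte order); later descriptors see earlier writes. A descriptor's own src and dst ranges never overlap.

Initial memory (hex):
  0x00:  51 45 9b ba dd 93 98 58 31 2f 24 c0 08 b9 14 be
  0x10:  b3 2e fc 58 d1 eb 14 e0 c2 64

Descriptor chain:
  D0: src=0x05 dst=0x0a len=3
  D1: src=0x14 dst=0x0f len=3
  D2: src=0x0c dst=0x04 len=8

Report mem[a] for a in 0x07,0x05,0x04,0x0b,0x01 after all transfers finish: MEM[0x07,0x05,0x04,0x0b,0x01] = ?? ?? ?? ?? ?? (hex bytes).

MEM[0x07,0x05,0x04,0x0b,0x01] = d1 b9 58 58 45

  after D0: wrote 3B at 0x0a = 939858
  after D1: wrote 3B at 0x0f = d1eb14
  after D2: wrote 8B at 0x04 = 58b914d1eb14fc58
query mem[0x07]=0xd1, mem[0x05]=0xb9, mem[0x04]=0x58, mem[0x0b]=0x58, mem[0x01]=0x45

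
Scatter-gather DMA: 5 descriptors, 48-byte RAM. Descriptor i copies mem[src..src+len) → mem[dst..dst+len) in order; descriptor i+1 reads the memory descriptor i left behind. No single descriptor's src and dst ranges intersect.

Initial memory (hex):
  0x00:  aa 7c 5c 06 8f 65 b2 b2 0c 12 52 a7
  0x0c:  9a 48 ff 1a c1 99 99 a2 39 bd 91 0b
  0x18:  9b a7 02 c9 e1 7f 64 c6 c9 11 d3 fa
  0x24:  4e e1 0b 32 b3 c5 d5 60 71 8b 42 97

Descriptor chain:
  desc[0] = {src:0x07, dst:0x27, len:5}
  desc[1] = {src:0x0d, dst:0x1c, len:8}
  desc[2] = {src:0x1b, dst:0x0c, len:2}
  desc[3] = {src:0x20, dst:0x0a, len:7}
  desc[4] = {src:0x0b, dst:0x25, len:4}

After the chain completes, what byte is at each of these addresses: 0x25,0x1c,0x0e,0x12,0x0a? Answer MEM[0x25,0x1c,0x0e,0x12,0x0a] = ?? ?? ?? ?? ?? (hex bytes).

MEM[0x25,0x1c,0x0e,0x12,0x0a] = 99 48 4e 99 99

  after D0: wrote 5B at 0x27 = b20c1252a7
  after D1: wrote 8B at 0x1c = 48ff1ac19999a239
  after D2: wrote 2B at 0x0c = c948
  after D3: wrote 7B at 0x0a = 9999a2394ee10b
  after D4: wrote 4B at 0x25 = 99a2394e
query mem[0x25]=0x99, mem[0x1c]=0x48, mem[0x0e]=0x4e, mem[0x12]=0x99, mem[0x0a]=0x99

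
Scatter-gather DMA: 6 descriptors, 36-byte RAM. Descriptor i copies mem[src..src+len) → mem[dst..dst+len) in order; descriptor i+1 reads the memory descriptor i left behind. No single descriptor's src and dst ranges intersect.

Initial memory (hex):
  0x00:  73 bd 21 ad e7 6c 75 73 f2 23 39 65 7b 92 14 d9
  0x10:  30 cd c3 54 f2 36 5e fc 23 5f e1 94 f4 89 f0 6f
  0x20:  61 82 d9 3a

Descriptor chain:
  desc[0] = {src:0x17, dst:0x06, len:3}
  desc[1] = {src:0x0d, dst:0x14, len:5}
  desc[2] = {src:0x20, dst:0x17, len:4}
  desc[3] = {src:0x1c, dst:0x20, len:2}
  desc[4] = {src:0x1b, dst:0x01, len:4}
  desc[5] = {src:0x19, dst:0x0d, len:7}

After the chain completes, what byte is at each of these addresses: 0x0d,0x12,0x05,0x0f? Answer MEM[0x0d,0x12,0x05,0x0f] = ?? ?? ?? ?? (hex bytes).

  after D0: wrote 3B at 0x06 = fc235f
  after D1: wrote 5B at 0x14 = 9214d930cd
  after D2: wrote 4B at 0x17 = 6182d93a
  after D3: wrote 2B at 0x20 = f489
  after D4: wrote 4B at 0x01 = 94f489f0
  after D5: wrote 7B at 0x0d = d93a94f489f06f
query mem[0x0d]=0xd9, mem[0x12]=0xf0, mem[0x05]=0x6c, mem[0x0f]=0x94

MEM[0x0d,0x12,0x05,0x0f] = d9 f0 6c 94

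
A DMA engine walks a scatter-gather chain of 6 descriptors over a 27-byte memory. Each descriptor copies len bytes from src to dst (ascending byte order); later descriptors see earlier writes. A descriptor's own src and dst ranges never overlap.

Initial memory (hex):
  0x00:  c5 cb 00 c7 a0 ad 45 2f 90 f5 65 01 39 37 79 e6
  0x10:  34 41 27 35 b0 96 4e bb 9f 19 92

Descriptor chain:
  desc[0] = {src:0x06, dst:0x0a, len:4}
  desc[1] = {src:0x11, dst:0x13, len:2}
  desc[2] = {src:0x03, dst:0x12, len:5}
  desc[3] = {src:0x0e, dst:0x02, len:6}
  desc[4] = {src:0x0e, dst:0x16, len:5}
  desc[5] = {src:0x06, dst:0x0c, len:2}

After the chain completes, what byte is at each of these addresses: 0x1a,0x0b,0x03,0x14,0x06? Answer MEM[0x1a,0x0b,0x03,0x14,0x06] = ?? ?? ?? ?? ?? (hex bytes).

[0] 0x06->0x0a len=4 : 45 2f 90 f5
[1] 0x11->0x13 len=2 : 41 27
[2] 0x03->0x12 len=5 : c7 a0 ad 45 2f
[3] 0x0e->0x02 len=6 : 79 e6 34 41 c7 a0
[4] 0x0e->0x16 len=5 : 79 e6 34 41 c7
[5] 0x06->0x0c len=2 : c7 a0
query mem[0x1a]=0xc7, mem[0x0b]=0x2f, mem[0x03]=0xe6, mem[0x14]=0xad, mem[0x06]=0xc7

MEM[0x1a,0x0b,0x03,0x14,0x06] = c7 2f e6 ad c7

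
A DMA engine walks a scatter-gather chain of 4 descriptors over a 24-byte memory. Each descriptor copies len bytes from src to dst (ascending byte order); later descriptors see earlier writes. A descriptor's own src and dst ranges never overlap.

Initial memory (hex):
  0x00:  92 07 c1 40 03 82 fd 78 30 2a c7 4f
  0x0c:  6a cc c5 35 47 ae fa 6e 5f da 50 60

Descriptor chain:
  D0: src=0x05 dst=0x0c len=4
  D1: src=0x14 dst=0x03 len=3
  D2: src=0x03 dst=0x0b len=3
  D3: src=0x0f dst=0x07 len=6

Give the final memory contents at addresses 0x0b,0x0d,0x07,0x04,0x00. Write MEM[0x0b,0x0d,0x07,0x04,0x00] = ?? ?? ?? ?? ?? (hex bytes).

MEM[0x0b,0x0d,0x07,0x04,0x00] = 6e 50 30 da 92

  after D0: wrote 4B at 0x0c = 82fd7830
  after D1: wrote 3B at 0x03 = 5fda50
  after D2: wrote 3B at 0x0b = 5fda50
  after D3: wrote 6B at 0x07 = 3047aefa6e5f
query mem[0x0b]=0x6e, mem[0x0d]=0x50, mem[0x07]=0x30, mem[0x04]=0xda, mem[0x00]=0x92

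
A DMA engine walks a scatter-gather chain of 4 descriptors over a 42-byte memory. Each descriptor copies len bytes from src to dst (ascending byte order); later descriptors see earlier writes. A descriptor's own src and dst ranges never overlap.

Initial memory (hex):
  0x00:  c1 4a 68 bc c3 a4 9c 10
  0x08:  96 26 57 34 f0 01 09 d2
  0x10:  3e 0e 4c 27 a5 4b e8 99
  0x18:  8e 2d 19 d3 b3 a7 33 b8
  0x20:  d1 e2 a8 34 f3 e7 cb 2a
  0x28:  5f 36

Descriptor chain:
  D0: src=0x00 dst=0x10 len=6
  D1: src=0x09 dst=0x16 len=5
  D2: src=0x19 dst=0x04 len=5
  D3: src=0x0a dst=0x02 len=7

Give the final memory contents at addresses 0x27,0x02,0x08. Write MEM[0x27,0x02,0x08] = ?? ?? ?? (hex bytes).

MEM[0x27,0x02,0x08] = 2a 57 c1

  after D0: wrote 6B at 0x10 = c14a68bcc3a4
  after D1: wrote 5B at 0x16 = 265734f001
  after D2: wrote 5B at 0x04 = f001d3b3a7
  after D3: wrote 7B at 0x02 = 5734f00109d2c1
query mem[0x27]=0x2a, mem[0x02]=0x57, mem[0x08]=0xc1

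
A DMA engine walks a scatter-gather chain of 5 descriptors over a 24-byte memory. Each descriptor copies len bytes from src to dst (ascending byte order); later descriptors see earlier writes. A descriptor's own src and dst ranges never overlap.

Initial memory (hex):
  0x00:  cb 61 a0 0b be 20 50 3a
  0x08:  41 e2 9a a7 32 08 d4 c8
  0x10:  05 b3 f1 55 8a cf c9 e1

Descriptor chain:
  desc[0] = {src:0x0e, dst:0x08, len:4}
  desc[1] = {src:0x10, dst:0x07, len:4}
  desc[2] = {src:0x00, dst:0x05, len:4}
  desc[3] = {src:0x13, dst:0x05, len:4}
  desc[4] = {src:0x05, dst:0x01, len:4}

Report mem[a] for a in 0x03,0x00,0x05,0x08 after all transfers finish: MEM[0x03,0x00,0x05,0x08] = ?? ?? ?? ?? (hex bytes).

#0 dst[0x08+4] := {0xd4,0xc8,0x05,0xb3}
#1 dst[0x07+4] := {0x05,0xb3,0xf1,0x55}
#2 dst[0x05+4] := {0xcb,0x61,0xa0,0x0b}
#3 dst[0x05+4] := {0x55,0x8a,0xcf,0xc9}
#4 dst[0x01+4] := {0x55,0x8a,0xcf,0xc9}
query mem[0x03]=0xcf, mem[0x00]=0xcb, mem[0x05]=0x55, mem[0x08]=0xc9

MEM[0x03,0x00,0x05,0x08] = cf cb 55 c9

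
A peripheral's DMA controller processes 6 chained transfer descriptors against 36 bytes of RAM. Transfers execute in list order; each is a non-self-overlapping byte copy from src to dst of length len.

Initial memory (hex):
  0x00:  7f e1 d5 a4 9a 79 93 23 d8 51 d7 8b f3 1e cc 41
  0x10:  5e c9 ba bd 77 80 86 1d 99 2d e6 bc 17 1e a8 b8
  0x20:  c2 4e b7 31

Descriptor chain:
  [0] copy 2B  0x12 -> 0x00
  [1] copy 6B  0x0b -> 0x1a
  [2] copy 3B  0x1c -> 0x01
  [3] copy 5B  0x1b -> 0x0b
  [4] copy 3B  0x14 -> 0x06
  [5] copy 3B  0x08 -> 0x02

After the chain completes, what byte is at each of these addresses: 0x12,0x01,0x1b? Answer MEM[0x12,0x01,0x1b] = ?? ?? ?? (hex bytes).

#0 dst[0x00+2] := {0xba,0xbd}
#1 dst[0x1a+6] := {0x8b,0xf3,0x1e,0xcc,0x41,0x5e}
#2 dst[0x01+3] := {0x1e,0xcc,0x41}
#3 dst[0x0b+5] := {0xf3,0x1e,0xcc,0x41,0x5e}
#4 dst[0x06+3] := {0x77,0x80,0x86}
#5 dst[0x02+3] := {0x86,0x51,0xd7}
query mem[0x12]=0xba, mem[0x01]=0x1e, mem[0x1b]=0xf3

MEM[0x12,0x01,0x1b] = ba 1e f3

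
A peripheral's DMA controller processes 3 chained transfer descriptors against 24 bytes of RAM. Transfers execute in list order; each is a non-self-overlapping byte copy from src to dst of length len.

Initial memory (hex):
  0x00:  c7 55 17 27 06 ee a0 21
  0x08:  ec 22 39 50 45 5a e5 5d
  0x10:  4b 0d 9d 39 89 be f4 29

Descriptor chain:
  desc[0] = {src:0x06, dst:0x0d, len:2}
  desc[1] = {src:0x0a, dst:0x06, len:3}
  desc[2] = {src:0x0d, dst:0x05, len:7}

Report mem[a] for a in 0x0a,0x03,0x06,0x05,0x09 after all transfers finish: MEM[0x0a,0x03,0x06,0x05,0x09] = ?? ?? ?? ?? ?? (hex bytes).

MEM[0x0a,0x03,0x06,0x05,0x09] = 9d 27 21 a0 0d

  after D0: wrote 2B at 0x0d = a021
  after D1: wrote 3B at 0x06 = 395045
  after D2: wrote 7B at 0x05 = a0215d4b0d9d39
query mem[0x0a]=0x9d, mem[0x03]=0x27, mem[0x06]=0x21, mem[0x05]=0xa0, mem[0x09]=0x0d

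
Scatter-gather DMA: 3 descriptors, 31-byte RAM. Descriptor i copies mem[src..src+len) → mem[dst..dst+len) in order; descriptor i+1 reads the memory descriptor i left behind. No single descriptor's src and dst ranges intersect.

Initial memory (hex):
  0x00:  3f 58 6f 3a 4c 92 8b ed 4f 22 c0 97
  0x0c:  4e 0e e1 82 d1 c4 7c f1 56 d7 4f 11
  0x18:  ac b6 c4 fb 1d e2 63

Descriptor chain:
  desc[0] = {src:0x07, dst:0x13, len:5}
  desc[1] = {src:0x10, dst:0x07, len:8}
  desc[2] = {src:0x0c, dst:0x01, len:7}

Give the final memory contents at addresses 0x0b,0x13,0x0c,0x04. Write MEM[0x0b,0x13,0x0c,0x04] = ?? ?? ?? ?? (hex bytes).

MEM[0x0b,0x13,0x0c,0x04] = 4f ed 22 82

  after D0: wrote 5B at 0x13 = ed4f22c097
  after D1: wrote 8B at 0x07 = d1c47ced4f22c097
  after D2: wrote 7B at 0x01 = 22c09782d1c47c
query mem[0x0b]=0x4f, mem[0x13]=0xed, mem[0x0c]=0x22, mem[0x04]=0x82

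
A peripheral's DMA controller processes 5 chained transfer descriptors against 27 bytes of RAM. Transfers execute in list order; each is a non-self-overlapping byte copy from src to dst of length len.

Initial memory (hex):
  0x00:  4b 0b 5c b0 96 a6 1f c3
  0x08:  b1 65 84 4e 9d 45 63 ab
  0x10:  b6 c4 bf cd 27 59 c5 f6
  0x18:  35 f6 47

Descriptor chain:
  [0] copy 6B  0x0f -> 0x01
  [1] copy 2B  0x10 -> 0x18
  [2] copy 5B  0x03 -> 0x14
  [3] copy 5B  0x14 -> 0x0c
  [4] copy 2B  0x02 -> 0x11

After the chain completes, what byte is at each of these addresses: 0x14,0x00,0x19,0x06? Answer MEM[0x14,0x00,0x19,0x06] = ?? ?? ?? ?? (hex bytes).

MEM[0x14,0x00,0x19,0x06] = c4 4b c4 27

D0: mem[0x01..0x06] <- [ab b6 c4 bf cd 27]
D1: mem[0x18..0x19] <- [b6 c4]
D2: mem[0x14..0x18] <- [c4 bf cd 27 c3]
D3: mem[0x0c..0x10] <- [c4 bf cd 27 c3]
D4: mem[0x11..0x12] <- [b6 c4]
query mem[0x14]=0xc4, mem[0x00]=0x4b, mem[0x19]=0xc4, mem[0x06]=0x27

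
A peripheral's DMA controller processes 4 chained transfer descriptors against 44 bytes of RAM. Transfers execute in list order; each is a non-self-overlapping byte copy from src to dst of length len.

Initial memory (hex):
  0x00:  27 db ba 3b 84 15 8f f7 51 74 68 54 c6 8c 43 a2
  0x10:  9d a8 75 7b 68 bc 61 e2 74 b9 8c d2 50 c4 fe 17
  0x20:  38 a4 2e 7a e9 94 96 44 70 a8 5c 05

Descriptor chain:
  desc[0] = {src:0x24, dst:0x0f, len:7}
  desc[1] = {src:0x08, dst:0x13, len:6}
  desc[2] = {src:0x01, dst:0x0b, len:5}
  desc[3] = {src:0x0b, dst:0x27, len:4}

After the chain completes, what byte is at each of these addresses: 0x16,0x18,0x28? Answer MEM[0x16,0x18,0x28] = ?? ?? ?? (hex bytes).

  after D0: wrote 7B at 0x0f = e994964470a85c
  after D1: wrote 6B at 0x13 = 51746854c68c
  after D2: wrote 5B at 0x0b = dbba3b8415
  after D3: wrote 4B at 0x27 = dbba3b84
query mem[0x16]=0x54, mem[0x18]=0x8c, mem[0x28]=0xba

MEM[0x16,0x18,0x28] = 54 8c ba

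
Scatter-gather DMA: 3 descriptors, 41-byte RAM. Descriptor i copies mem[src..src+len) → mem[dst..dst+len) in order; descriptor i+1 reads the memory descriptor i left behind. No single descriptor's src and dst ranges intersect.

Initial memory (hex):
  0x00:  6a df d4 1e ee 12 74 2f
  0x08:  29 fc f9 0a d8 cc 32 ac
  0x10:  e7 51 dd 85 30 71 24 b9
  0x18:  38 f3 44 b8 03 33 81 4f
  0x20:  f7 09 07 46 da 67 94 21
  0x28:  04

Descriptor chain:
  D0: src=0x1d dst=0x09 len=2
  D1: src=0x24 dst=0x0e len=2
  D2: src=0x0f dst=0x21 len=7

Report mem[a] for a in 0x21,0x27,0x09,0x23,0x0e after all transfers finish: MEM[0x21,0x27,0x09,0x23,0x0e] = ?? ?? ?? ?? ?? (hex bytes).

D0: mem[0x09..0x0a] <- [33 81]
D1: mem[0x0e..0x0f] <- [da 67]
D2: mem[0x21..0x27] <- [67 e7 51 dd 85 30 71]
query mem[0x21]=0x67, mem[0x27]=0x71, mem[0x09]=0x33, mem[0x23]=0x51, mem[0x0e]=0xda

MEM[0x21,0x27,0x09,0x23,0x0e] = 67 71 33 51 da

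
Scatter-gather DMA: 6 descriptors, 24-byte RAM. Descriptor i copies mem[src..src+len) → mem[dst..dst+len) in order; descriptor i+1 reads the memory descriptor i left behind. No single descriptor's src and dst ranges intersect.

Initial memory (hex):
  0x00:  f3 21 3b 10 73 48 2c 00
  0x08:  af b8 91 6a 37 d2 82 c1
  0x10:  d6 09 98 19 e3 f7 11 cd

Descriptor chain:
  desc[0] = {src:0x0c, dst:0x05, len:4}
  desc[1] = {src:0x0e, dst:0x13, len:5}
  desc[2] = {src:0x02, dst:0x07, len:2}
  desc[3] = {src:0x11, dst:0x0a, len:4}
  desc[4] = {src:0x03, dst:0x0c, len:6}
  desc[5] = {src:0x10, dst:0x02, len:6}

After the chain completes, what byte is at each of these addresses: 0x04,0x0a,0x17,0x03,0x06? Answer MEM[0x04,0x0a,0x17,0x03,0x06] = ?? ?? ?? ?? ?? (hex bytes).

[0] 0x0c->0x05 len=4 : 37 d2 82 c1
[1] 0x0e->0x13 len=5 : 82 c1 d6 09 98
[2] 0x02->0x07 len=2 : 3b 10
[3] 0x11->0x0a len=4 : 09 98 82 c1
[4] 0x03->0x0c len=6 : 10 73 37 d2 3b 10
[5] 0x10->0x02 len=6 : 3b 10 98 82 c1 d6
query mem[0x04]=0x98, mem[0x0a]=0x09, mem[0x17]=0x98, mem[0x03]=0x10, mem[0x06]=0xc1

MEM[0x04,0x0a,0x17,0x03,0x06] = 98 09 98 10 c1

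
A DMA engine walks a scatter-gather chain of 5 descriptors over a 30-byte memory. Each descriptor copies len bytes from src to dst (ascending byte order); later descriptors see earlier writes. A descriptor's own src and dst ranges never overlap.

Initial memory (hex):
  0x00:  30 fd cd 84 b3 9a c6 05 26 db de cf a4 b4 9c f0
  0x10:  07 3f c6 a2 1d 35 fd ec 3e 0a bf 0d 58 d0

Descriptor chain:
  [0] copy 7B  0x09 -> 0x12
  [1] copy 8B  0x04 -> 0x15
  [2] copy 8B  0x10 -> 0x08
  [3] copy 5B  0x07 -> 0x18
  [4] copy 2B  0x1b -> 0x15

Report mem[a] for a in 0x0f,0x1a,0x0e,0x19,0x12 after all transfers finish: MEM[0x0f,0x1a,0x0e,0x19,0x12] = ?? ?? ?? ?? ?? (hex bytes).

MEM[0x0f,0x1a,0x0e,0x19,0x12] = c6 3f 9a 07 db

#0 dst[0x12+7] := {0xdb,0xde,0xcf,0xa4,0xb4,0x9c,0xf0}
#1 dst[0x15+8] := {0xb3,0x9a,0xc6,0x05,0x26,0xdb,0xde,0xcf}
#2 dst[0x08+8] := {0x07,0x3f,0xdb,0xde,0xcf,0xb3,0x9a,0xc6}
#3 dst[0x18+5] := {0x05,0x07,0x3f,0xdb,0xde}
#4 dst[0x15+2] := {0xdb,0xde}
query mem[0x0f]=0xc6, mem[0x1a]=0x3f, mem[0x0e]=0x9a, mem[0x19]=0x07, mem[0x12]=0xdb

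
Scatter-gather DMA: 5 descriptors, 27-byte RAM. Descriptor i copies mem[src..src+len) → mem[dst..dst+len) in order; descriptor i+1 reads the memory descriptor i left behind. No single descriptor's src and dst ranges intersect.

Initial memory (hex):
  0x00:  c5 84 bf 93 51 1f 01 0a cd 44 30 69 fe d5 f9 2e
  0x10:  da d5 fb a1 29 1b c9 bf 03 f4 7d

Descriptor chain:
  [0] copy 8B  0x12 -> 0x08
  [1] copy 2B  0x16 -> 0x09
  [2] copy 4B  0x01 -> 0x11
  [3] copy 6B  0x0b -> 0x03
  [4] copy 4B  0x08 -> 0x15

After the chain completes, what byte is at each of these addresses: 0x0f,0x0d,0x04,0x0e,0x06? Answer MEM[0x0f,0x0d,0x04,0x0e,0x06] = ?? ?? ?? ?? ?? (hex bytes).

MEM[0x0f,0x0d,0x04,0x0e,0x06] = f4 bf c9 03 03

  after D0: wrote 8B at 0x08 = fba1291bc9bf03f4
  after D1: wrote 2B at 0x09 = c9bf
  after D2: wrote 4B at 0x11 = 84bf9351
  after D3: wrote 6B at 0x03 = 1bc9bf03f4da
  after D4: wrote 4B at 0x15 = dac9bf1b
query mem[0x0f]=0xf4, mem[0x0d]=0xbf, mem[0x04]=0xc9, mem[0x0e]=0x03, mem[0x06]=0x03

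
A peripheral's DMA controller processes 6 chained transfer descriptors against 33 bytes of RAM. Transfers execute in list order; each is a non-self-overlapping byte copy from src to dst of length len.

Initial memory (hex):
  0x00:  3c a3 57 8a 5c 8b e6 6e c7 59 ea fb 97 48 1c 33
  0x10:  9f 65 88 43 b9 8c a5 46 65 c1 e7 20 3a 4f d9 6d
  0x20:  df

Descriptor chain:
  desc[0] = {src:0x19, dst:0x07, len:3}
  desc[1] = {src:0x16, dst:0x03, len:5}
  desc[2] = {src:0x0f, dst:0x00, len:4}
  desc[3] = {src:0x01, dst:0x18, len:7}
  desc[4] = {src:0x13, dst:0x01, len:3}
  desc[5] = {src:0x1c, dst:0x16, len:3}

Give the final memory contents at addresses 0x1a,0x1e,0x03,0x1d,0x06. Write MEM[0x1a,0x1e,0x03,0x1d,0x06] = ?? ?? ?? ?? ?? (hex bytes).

  after D0: wrote 3B at 0x07 = c1e720
  after D1: wrote 5B at 0x03 = a54665c1e7
  after D2: wrote 4B at 0x00 = 339f6588
  after D3: wrote 7B at 0x18 = 9f65884665c1e7
  after D4: wrote 3B at 0x01 = 43b98c
  after D5: wrote 3B at 0x16 = 65c1e7
query mem[0x1a]=0x88, mem[0x1e]=0xe7, mem[0x03]=0x8c, mem[0x1d]=0xc1, mem[0x06]=0xc1

MEM[0x1a,0x1e,0x03,0x1d,0x06] = 88 e7 8c c1 c1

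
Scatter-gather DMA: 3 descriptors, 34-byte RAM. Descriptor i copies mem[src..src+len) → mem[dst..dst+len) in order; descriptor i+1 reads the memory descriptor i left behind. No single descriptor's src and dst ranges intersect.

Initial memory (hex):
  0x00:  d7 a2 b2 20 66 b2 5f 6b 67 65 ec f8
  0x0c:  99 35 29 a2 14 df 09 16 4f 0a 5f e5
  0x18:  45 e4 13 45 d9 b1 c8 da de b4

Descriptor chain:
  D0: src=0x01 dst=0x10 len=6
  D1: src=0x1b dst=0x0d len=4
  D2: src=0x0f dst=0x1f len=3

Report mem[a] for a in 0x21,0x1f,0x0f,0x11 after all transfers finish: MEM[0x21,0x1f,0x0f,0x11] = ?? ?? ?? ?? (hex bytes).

MEM[0x21,0x1f,0x0f,0x11] = b2 b1 b1 b2

#0 dst[0x10+6] := {0xa2,0xb2,0x20,0x66,0xb2,0x5f}
#1 dst[0x0d+4] := {0x45,0xd9,0xb1,0xc8}
#2 dst[0x1f+3] := {0xb1,0xc8,0xb2}
query mem[0x21]=0xb2, mem[0x1f]=0xb1, mem[0x0f]=0xb1, mem[0x11]=0xb2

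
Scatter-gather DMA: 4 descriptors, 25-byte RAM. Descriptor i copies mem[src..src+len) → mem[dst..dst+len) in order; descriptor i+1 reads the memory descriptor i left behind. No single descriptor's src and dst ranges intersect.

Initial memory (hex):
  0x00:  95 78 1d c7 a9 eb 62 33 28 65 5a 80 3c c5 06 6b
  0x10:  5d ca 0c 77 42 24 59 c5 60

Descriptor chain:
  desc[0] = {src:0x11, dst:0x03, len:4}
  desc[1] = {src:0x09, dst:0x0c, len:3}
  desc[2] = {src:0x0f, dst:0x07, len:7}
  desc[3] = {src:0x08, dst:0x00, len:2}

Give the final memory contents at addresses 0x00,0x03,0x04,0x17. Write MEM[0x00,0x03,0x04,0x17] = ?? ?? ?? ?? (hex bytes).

D0: mem[0x03..0x06] <- [ca 0c 77 42]
D1: mem[0x0c..0x0e] <- [65 5a 80]
D2: mem[0x07..0x0d] <- [6b 5d ca 0c 77 42 24]
D3: mem[0x00..0x01] <- [5d ca]
query mem[0x00]=0x5d, mem[0x03]=0xca, mem[0x04]=0x0c, mem[0x17]=0xc5

MEM[0x00,0x03,0x04,0x17] = 5d ca 0c c5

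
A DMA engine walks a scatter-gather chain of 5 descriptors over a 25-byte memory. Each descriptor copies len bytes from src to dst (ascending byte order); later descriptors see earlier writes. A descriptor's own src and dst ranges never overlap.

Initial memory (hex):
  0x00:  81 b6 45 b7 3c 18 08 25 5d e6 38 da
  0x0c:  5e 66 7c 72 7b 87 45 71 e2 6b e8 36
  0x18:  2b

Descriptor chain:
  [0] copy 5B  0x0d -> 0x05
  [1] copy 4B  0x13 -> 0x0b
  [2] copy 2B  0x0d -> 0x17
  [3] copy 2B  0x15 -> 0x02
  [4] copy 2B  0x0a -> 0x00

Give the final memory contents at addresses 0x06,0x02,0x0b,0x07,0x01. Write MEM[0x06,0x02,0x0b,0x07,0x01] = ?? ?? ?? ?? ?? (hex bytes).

#0 dst[0x05+5] := {0x66,0x7c,0x72,0x7b,0x87}
#1 dst[0x0b+4] := {0x71,0xe2,0x6b,0xe8}
#2 dst[0x17+2] := {0x6b,0xe8}
#3 dst[0x02+2] := {0x6b,0xe8}
#4 dst[0x00+2] := {0x38,0x71}
query mem[0x06]=0x7c, mem[0x02]=0x6b, mem[0x0b]=0x71, mem[0x07]=0x72, mem[0x01]=0x71

MEM[0x06,0x02,0x0b,0x07,0x01] = 7c 6b 71 72 71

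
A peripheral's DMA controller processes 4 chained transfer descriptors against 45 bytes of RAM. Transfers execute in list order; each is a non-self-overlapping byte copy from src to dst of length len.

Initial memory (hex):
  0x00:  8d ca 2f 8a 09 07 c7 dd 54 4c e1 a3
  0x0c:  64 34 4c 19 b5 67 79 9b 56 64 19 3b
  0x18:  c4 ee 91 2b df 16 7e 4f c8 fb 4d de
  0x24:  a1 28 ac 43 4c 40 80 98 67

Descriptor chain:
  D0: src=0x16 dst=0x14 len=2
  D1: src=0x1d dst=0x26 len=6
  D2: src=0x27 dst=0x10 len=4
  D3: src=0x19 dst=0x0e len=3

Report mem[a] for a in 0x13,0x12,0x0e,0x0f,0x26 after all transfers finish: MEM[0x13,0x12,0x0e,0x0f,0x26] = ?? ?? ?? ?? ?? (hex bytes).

MEM[0x13,0x12,0x0e,0x0f,0x26] = fb c8 ee 91 16

  after D0: wrote 2B at 0x14 = 193b
  after D1: wrote 6B at 0x26 = 167e4fc8fb4d
  after D2: wrote 4B at 0x10 = 7e4fc8fb
  after D3: wrote 3B at 0x0e = ee912b
query mem[0x13]=0xfb, mem[0x12]=0xc8, mem[0x0e]=0xee, mem[0x0f]=0x91, mem[0x26]=0x16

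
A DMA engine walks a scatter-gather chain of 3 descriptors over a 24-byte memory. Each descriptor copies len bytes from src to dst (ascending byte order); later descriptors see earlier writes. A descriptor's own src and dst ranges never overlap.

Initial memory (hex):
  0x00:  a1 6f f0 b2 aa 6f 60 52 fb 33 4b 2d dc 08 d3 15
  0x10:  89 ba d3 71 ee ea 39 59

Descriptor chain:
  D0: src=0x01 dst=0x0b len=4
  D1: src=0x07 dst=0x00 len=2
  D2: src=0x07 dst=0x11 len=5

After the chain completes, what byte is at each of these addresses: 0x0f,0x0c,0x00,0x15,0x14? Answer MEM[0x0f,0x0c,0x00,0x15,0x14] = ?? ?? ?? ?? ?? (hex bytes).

MEM[0x0f,0x0c,0x00,0x15,0x14] = 15 f0 52 6f 4b

[0] 0x01->0x0b len=4 : 6f f0 b2 aa
[1] 0x07->0x00 len=2 : 52 fb
[2] 0x07->0x11 len=5 : 52 fb 33 4b 6f
query mem[0x0f]=0x15, mem[0x0c]=0xf0, mem[0x00]=0x52, mem[0x15]=0x6f, mem[0x14]=0x4b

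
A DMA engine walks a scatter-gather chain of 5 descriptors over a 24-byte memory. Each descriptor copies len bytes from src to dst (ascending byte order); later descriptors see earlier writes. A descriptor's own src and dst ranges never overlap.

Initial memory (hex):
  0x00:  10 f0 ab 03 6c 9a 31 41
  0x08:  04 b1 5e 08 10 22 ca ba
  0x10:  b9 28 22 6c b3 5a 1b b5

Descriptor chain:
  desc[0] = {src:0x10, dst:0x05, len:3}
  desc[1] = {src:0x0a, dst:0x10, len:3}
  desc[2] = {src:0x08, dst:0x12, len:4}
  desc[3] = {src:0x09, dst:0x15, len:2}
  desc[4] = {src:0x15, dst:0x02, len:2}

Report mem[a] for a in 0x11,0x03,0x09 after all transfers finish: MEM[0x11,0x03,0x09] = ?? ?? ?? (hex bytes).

MEM[0x11,0x03,0x09] = 08 5e b1

#0 dst[0x05+3] := {0xb9,0x28,0x22}
#1 dst[0x10+3] := {0x5e,0x08,0x10}
#2 dst[0x12+4] := {0x04,0xb1,0x5e,0x08}
#3 dst[0x15+2] := {0xb1,0x5e}
#4 dst[0x02+2] := {0xb1,0x5e}
query mem[0x11]=0x08, mem[0x03]=0x5e, mem[0x09]=0xb1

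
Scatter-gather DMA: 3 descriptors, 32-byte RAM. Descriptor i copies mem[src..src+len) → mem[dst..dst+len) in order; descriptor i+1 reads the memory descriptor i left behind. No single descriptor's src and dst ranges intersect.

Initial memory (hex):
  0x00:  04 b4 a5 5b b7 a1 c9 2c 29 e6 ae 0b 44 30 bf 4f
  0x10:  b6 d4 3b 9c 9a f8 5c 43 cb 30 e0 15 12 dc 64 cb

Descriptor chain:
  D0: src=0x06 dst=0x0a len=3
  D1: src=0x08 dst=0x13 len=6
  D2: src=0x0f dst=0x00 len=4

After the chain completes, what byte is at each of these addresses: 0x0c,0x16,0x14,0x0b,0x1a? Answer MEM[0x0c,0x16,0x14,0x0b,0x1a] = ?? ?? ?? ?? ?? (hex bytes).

[0] 0x06->0x0a len=3 : c9 2c 29
[1] 0x08->0x13 len=6 : 29 e6 c9 2c 29 30
[2] 0x0f->0x00 len=4 : 4f b6 d4 3b
query mem[0x0c]=0x29, mem[0x16]=0x2c, mem[0x14]=0xe6, mem[0x0b]=0x2c, mem[0x1a]=0xe0

MEM[0x0c,0x16,0x14,0x0b,0x1a] = 29 2c e6 2c e0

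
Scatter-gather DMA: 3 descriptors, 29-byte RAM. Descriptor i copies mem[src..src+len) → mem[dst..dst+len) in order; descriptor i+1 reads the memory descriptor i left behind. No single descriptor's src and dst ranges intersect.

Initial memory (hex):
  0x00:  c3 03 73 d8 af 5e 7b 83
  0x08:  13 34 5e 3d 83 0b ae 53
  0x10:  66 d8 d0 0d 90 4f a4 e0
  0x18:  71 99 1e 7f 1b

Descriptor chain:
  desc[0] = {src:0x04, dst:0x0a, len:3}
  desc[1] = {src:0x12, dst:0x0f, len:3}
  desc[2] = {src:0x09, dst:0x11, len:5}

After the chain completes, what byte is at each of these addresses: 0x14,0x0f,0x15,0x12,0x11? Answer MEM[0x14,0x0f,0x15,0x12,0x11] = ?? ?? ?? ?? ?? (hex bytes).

[0] 0x04->0x0a len=3 : af 5e 7b
[1] 0x12->0x0f len=3 : d0 0d 90
[2] 0x09->0x11 len=5 : 34 af 5e 7b 0b
query mem[0x14]=0x7b, mem[0x0f]=0xd0, mem[0x15]=0x0b, mem[0x12]=0xaf, mem[0x11]=0x34

MEM[0x14,0x0f,0x15,0x12,0x11] = 7b d0 0b af 34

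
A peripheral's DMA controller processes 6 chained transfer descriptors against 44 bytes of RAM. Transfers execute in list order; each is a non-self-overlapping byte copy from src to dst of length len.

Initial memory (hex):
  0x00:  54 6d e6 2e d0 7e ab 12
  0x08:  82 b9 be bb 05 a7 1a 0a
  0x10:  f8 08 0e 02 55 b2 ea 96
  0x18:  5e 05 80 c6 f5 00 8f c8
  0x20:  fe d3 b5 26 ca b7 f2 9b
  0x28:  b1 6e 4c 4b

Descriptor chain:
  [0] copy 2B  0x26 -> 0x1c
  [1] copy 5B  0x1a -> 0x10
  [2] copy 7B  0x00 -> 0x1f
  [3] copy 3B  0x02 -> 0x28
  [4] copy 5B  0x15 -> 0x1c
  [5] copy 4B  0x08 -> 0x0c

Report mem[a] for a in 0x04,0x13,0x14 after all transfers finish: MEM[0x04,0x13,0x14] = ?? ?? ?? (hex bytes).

MEM[0x04,0x13,0x14] = d0 9b 8f

[0] 0x26->0x1c len=2 : f2 9b
[1] 0x1a->0x10 len=5 : 80 c6 f2 9b 8f
[2] 0x00->0x1f len=7 : 54 6d e6 2e d0 7e ab
[3] 0x02->0x28 len=3 : e6 2e d0
[4] 0x15->0x1c len=5 : b2 ea 96 5e 05
[5] 0x08->0x0c len=4 : 82 b9 be bb
query mem[0x04]=0xd0, mem[0x13]=0x9b, mem[0x14]=0x8f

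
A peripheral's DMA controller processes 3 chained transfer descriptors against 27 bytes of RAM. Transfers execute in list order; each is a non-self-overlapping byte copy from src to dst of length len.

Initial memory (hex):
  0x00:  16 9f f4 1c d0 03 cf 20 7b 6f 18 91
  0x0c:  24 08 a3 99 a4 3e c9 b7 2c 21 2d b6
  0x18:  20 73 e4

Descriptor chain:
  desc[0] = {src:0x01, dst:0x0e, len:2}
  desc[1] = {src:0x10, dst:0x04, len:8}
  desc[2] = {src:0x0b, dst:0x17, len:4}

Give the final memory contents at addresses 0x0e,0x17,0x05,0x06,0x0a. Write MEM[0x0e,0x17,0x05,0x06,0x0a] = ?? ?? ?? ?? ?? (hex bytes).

  after D0: wrote 2B at 0x0e = 9ff4
  after D1: wrote 8B at 0x04 = a43ec9b72c212db6
  after D2: wrote 4B at 0x17 = b624089f
query mem[0x0e]=0x9f, mem[0x17]=0xb6, mem[0x05]=0x3e, mem[0x06]=0xc9, mem[0x0a]=0x2d

MEM[0x0e,0x17,0x05,0x06,0x0a] = 9f b6 3e c9 2d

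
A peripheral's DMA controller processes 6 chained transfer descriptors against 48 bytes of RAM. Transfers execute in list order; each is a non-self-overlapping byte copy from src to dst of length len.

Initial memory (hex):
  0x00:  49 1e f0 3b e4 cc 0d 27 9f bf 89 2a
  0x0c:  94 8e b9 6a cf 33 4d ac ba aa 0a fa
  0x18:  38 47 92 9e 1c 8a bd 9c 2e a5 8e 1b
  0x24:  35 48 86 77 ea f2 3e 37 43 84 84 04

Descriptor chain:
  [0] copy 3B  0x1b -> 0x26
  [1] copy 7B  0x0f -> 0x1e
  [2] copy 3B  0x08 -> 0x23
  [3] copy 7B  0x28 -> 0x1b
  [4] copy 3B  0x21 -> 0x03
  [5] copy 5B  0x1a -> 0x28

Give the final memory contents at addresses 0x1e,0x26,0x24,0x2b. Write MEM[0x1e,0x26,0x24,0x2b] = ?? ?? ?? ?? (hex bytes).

#0 dst[0x26+3] := {0x9e,0x1c,0x8a}
#1 dst[0x1e+7] := {0x6a,0xcf,0x33,0x4d,0xac,0xba,0xaa}
#2 dst[0x23+3] := {0x9f,0xbf,0x89}
#3 dst[0x1b+7] := {0x8a,0xf2,0x3e,0x37,0x43,0x84,0x84}
#4 dst[0x03+3] := {0x84,0xac,0x9f}
#5 dst[0x28+5] := {0x92,0x8a,0xf2,0x3e,0x37}
query mem[0x1e]=0x37, mem[0x26]=0x9e, mem[0x24]=0xbf, mem[0x2b]=0x3e

MEM[0x1e,0x26,0x24,0x2b] = 37 9e bf 3e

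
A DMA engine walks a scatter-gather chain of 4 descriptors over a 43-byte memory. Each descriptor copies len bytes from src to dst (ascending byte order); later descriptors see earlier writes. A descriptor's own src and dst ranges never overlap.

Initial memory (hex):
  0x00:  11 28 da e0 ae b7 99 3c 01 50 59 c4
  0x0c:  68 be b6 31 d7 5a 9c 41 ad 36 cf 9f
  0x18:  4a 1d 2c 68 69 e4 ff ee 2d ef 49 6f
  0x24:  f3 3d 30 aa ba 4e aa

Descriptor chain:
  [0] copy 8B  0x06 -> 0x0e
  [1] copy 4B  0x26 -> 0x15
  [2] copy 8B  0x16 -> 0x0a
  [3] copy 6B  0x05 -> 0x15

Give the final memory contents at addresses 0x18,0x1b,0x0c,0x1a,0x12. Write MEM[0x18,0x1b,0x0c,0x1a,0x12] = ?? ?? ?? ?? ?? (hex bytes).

#0 dst[0x0e+8] := {0x99,0x3c,0x01,0x50,0x59,0xc4,0x68,0xbe}
#1 dst[0x15+4] := {0x30,0xaa,0xba,0x4e}
#2 dst[0x0a+8] := {0xaa,0xba,0x4e,0x1d,0x2c,0x68,0x69,0xe4}
#3 dst[0x15+6] := {0xb7,0x99,0x3c,0x01,0x50,0xaa}
query mem[0x18]=0x01, mem[0x1b]=0x68, mem[0x0c]=0x4e, mem[0x1a]=0xaa, mem[0x12]=0x59

MEM[0x18,0x1b,0x0c,0x1a,0x12] = 01 68 4e aa 59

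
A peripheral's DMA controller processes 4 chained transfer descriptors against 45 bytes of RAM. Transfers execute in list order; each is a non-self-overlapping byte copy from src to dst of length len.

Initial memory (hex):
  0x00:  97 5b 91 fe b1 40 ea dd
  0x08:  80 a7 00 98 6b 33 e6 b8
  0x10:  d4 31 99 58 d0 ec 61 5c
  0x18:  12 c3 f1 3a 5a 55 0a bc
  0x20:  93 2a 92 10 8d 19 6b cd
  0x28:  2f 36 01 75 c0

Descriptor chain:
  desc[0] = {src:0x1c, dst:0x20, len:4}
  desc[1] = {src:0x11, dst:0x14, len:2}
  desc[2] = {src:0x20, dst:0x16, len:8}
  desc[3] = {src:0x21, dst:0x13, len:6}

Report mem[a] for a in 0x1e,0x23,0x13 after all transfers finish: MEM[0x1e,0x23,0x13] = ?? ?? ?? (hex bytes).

[0] 0x1c->0x20 len=4 : 5a 55 0a bc
[1] 0x11->0x14 len=2 : 31 99
[2] 0x20->0x16 len=8 : 5a 55 0a bc 8d 19 6b cd
[3] 0x21->0x13 len=6 : 55 0a bc 8d 19 6b
query mem[0x1e]=0x0a, mem[0x23]=0xbc, mem[0x13]=0x55

MEM[0x1e,0x23,0x13] = 0a bc 55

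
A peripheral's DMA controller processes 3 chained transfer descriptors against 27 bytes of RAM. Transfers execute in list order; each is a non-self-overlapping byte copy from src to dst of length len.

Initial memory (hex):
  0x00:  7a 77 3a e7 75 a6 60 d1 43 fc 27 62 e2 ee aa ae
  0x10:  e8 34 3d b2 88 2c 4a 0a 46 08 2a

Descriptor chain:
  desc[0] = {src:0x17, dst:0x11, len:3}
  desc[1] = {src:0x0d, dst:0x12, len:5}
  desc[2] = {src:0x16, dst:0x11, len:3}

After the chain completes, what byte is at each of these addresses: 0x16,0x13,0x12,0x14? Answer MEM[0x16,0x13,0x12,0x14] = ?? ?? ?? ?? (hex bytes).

MEM[0x16,0x13,0x12,0x14] = 0a 46 0a ae

[0] 0x17->0x11 len=3 : 0a 46 08
[1] 0x0d->0x12 len=5 : ee aa ae e8 0a
[2] 0x16->0x11 len=3 : 0a 0a 46
query mem[0x16]=0x0a, mem[0x13]=0x46, mem[0x12]=0x0a, mem[0x14]=0xae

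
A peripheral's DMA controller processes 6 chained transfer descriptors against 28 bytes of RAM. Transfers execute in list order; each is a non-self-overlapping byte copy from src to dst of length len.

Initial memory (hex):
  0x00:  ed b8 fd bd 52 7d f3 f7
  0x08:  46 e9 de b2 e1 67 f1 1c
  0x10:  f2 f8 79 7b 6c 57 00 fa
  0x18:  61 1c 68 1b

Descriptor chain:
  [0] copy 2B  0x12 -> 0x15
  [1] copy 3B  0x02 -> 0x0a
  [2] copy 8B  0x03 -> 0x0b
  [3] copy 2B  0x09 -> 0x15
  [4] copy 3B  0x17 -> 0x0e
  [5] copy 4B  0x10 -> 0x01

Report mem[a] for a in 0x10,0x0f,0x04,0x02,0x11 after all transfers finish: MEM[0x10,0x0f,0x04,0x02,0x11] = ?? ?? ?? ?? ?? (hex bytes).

MEM[0x10,0x0f,0x04,0x02,0x11] = 1c 61 7b e9 e9

[0] 0x12->0x15 len=2 : 79 7b
[1] 0x02->0x0a len=3 : fd bd 52
[2] 0x03->0x0b len=8 : bd 52 7d f3 f7 46 e9 fd
[3] 0x09->0x15 len=2 : e9 fd
[4] 0x17->0x0e len=3 : fa 61 1c
[5] 0x10->0x01 len=4 : 1c e9 fd 7b
query mem[0x10]=0x1c, mem[0x0f]=0x61, mem[0x04]=0x7b, mem[0x02]=0xe9, mem[0x11]=0xe9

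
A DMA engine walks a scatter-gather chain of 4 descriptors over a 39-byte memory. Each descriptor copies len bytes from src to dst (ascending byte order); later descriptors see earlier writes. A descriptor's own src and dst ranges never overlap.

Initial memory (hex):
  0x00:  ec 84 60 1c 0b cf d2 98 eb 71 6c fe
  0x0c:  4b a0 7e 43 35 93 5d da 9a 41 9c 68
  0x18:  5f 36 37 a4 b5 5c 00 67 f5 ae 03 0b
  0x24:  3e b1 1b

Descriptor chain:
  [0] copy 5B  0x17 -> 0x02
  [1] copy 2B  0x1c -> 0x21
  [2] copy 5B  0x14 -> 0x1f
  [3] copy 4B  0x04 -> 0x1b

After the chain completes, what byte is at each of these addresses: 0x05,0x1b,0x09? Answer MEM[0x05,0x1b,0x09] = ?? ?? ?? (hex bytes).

#0 dst[0x02+5] := {0x68,0x5f,0x36,0x37,0xa4}
#1 dst[0x21+2] := {0xb5,0x5c}
#2 dst[0x1f+5] := {0x9a,0x41,0x9c,0x68,0x5f}
#3 dst[0x1b+4] := {0x36,0x37,0xa4,0x98}
query mem[0x05]=0x37, mem[0x1b]=0x36, mem[0x09]=0x71

MEM[0x05,0x1b,0x09] = 37 36 71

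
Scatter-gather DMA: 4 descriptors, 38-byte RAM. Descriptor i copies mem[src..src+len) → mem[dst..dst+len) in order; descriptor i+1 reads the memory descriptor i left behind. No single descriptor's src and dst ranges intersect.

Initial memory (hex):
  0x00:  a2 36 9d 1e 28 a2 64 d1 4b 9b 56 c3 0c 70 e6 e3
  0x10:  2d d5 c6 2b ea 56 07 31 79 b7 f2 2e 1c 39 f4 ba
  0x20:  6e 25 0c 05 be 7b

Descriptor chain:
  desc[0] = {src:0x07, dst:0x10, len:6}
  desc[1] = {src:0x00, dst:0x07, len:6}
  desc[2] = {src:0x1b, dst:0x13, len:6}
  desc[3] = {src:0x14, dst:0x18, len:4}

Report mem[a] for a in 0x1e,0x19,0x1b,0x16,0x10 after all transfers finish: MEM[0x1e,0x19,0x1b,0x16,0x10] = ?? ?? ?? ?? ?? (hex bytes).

[0] 0x07->0x10 len=6 : d1 4b 9b 56 c3 0c
[1] 0x00->0x07 len=6 : a2 36 9d 1e 28 a2
[2] 0x1b->0x13 len=6 : 2e 1c 39 f4 ba 6e
[3] 0x14->0x18 len=4 : 1c 39 f4 ba
query mem[0x1e]=0xf4, mem[0x19]=0x39, mem[0x1b]=0xba, mem[0x16]=0xf4, mem[0x10]=0xd1

MEM[0x1e,0x19,0x1b,0x16,0x10] = f4 39 ba f4 d1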